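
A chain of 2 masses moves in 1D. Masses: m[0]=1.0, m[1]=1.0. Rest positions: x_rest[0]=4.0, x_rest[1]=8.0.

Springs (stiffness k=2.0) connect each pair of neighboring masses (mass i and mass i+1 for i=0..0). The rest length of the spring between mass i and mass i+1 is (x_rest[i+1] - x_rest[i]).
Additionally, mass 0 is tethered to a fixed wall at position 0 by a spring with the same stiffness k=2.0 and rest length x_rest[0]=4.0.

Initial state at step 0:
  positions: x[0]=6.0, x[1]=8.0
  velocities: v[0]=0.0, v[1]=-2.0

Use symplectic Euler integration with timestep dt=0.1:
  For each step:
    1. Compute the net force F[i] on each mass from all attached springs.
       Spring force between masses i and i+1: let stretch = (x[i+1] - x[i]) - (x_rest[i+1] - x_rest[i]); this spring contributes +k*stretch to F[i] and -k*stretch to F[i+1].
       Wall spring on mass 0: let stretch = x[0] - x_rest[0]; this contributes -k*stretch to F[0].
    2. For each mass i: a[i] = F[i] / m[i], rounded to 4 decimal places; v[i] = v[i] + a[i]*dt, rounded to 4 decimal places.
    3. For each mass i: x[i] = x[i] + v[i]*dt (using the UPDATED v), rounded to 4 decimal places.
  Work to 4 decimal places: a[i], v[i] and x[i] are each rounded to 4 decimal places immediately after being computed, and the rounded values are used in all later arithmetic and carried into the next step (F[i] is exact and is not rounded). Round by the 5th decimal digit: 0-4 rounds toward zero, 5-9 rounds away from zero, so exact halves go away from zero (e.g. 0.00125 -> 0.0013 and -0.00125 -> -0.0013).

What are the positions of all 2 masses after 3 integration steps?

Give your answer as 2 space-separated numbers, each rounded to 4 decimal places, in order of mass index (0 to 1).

Step 0: x=[6.0000 8.0000] v=[0.0000 -2.0000]
Step 1: x=[5.9200 7.8400] v=[-0.8000 -1.6000]
Step 2: x=[5.7600 7.7216] v=[-1.6000 -1.1840]
Step 3: x=[5.5240 7.6440] v=[-2.3597 -0.7763]

Answer: 5.5240 7.6440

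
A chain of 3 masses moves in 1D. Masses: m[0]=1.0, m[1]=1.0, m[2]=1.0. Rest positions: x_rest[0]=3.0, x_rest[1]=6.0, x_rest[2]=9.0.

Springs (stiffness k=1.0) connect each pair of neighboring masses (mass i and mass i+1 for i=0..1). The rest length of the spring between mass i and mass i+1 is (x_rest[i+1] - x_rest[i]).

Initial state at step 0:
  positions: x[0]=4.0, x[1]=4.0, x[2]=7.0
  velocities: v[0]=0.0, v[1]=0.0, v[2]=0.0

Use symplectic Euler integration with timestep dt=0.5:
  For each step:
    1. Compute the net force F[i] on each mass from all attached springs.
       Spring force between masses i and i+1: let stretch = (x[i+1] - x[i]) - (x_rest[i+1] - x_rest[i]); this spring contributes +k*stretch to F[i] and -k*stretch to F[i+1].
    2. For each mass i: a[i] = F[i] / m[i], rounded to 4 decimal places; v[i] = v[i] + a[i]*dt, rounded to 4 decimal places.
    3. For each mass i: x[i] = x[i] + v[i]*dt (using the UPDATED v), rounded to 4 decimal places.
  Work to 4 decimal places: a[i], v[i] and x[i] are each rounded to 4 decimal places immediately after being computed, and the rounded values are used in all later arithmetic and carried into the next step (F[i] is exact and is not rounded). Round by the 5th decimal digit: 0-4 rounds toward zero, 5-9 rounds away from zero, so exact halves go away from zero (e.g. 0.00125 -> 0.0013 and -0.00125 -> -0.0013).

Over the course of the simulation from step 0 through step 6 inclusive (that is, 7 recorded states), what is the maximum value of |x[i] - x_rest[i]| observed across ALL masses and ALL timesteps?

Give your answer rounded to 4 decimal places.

Step 0: x=[4.0000 4.0000 7.0000] v=[0.0000 0.0000 0.0000]
Step 1: x=[3.2500 4.7500 7.0000] v=[-1.5000 1.5000 0.0000]
Step 2: x=[2.1250 5.6875 7.1875] v=[-2.2500 1.8750 0.3750]
Step 3: x=[1.1406 6.1094 7.7500] v=[-1.9688 0.8438 1.1250]
Step 4: x=[0.6484 5.6993 8.6524] v=[-0.9844 -0.8203 1.8047]
Step 5: x=[0.6690 4.7647 9.5665] v=[0.0411 -1.8692 1.8282]
Step 6: x=[0.9635 4.0066 10.0302] v=[0.5890 -1.5162 0.9273]
Max displacement = 2.3516

Answer: 2.3516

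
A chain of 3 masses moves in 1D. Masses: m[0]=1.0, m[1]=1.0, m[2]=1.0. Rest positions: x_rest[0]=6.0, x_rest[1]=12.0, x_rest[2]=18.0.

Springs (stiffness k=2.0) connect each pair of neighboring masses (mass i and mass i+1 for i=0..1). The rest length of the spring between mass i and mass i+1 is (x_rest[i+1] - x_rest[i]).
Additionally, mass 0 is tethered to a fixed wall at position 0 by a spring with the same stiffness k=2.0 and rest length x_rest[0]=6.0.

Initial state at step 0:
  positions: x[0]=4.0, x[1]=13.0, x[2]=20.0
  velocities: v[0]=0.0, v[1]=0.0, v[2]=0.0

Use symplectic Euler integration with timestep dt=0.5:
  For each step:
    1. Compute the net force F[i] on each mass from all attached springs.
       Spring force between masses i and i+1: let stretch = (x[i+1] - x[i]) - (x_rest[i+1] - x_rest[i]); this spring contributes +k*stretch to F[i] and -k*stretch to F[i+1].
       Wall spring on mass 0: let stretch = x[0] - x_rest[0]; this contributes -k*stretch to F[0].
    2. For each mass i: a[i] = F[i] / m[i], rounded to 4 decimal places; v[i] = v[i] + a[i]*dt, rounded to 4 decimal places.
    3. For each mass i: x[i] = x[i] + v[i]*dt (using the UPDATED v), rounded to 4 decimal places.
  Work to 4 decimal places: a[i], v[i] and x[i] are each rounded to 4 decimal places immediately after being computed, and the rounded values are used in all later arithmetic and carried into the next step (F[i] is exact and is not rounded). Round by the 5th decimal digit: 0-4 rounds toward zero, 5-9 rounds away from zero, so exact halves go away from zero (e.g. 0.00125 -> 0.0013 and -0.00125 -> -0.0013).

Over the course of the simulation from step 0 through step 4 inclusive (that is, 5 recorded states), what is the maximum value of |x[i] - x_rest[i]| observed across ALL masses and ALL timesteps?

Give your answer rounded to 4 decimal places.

Step 0: x=[4.0000 13.0000 20.0000] v=[0.0000 0.0000 0.0000]
Step 1: x=[6.5000 12.0000 19.5000] v=[5.0000 -2.0000 -1.0000]
Step 2: x=[8.5000 12.0000 18.2500] v=[4.0000 0.0000 -2.5000]
Step 3: x=[8.0000 13.3750 16.8750] v=[-1.0000 2.7500 -2.7500]
Step 4: x=[6.1875 13.8125 16.7500] v=[-3.6250 0.8750 -0.2500]
Max displacement = 2.5000

Answer: 2.5000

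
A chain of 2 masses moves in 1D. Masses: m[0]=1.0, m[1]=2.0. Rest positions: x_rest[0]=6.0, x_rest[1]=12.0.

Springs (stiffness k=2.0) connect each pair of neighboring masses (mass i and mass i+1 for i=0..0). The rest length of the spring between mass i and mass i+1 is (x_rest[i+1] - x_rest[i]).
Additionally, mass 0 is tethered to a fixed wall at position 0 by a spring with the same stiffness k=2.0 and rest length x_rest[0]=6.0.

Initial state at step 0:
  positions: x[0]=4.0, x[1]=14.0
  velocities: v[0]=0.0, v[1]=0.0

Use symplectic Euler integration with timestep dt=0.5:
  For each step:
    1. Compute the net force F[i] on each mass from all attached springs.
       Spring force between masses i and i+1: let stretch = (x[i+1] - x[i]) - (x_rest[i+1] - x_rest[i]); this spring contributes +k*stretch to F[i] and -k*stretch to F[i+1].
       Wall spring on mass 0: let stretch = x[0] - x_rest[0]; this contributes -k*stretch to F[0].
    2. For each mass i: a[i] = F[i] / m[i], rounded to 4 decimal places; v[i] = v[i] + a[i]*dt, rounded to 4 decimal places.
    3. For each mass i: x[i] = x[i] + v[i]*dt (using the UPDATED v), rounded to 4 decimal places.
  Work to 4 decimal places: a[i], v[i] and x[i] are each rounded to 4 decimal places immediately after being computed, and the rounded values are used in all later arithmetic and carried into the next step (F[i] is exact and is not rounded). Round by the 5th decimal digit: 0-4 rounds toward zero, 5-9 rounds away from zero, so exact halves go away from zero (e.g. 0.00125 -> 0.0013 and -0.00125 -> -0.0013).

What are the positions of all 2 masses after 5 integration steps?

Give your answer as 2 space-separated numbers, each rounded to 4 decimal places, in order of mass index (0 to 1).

Step 0: x=[4.0000 14.0000] v=[0.0000 0.0000]
Step 1: x=[7.0000 13.0000] v=[6.0000 -2.0000]
Step 2: x=[9.5000 12.0000] v=[5.0000 -2.0000]
Step 3: x=[8.5000 11.8750] v=[-2.0000 -0.2500]
Step 4: x=[4.9375 12.4063] v=[-7.1250 1.0625]
Step 5: x=[2.6407 12.5704] v=[-4.5937 0.3281]

Answer: 2.6407 12.5704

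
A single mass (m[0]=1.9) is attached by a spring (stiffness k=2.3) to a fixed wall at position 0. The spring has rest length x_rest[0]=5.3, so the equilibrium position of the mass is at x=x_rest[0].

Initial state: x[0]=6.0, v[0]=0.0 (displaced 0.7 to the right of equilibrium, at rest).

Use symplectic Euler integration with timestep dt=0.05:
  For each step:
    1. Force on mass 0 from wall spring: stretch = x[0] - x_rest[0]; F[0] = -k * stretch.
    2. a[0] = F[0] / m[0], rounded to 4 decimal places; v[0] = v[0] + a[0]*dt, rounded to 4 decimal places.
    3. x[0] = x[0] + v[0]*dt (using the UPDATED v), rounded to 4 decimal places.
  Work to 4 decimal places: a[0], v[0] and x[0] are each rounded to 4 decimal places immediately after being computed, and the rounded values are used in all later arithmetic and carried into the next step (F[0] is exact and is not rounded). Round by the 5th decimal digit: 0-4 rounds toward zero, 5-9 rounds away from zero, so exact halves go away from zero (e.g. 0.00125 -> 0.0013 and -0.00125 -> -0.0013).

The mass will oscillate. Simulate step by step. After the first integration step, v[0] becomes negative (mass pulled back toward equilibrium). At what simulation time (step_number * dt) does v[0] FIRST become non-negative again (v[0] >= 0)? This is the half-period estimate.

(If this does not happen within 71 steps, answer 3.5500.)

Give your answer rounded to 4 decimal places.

Step 0: x=[6.0000] v=[0.0000]
Step 1: x=[5.9979] v=[-0.0424]
Step 2: x=[5.9937] v=[-0.0846]
Step 3: x=[5.9874] v=[-0.1266]
Step 4: x=[5.9790] v=[-0.1682]
Step 5: x=[5.9685] v=[-0.2093]
Step 6: x=[5.9560] v=[-0.2498]
Step 7: x=[5.9415] v=[-0.2895]
Step 8: x=[5.9251] v=[-0.3283]
Step 9: x=[5.9068] v=[-0.3661]
Step 10: x=[5.8867] v=[-0.4028]
Step 11: x=[5.8648] v=[-0.4383]
Step 12: x=[5.8412] v=[-0.4725]
Step 13: x=[5.8159] v=[-0.5053]
Step 14: x=[5.7891] v=[-0.5365]
Step 15: x=[5.7608] v=[-0.5661]
Step 16: x=[5.7311] v=[-0.5940]
Step 17: x=[5.7001] v=[-0.6201]
Step 18: x=[5.6679] v=[-0.6443]
Step 19: x=[5.6346] v=[-0.6666]
Step 20: x=[5.6003] v=[-0.6869]
Step 21: x=[5.5650] v=[-0.7051]
Step 22: x=[5.5289] v=[-0.7211]
Step 23: x=[5.4922] v=[-0.7350]
Step 24: x=[5.4549] v=[-0.7466]
Step 25: x=[5.4171] v=[-0.7560]
Step 26: x=[5.3789] v=[-0.7631]
Step 27: x=[5.3405] v=[-0.7679]
Step 28: x=[5.3020] v=[-0.7704]
Step 29: x=[5.2635] v=[-0.7705]
Step 30: x=[5.2251] v=[-0.7683]
Step 31: x=[5.1869] v=[-0.7638]
Step 32: x=[5.1491] v=[-0.7570]
Step 33: x=[5.1117] v=[-0.7479]
Step 34: x=[5.0749] v=[-0.7365]
Step 35: x=[5.0388] v=[-0.7229]
Step 36: x=[5.0034] v=[-0.7071]
Step 37: x=[4.9689] v=[-0.6892]
Step 38: x=[4.9354] v=[-0.6692]
Step 39: x=[4.9030] v=[-0.6471]
Step 40: x=[4.8718] v=[-0.6231]
Step 41: x=[4.8419] v=[-0.5972]
Step 42: x=[4.8134] v=[-0.5695]
Step 43: x=[4.7864] v=[-0.5401]
Step 44: x=[4.7610] v=[-0.5090]
Step 45: x=[4.7372] v=[-0.4764]
Step 46: x=[4.7151] v=[-0.4423]
Step 47: x=[4.6948] v=[-0.4069]
Step 48: x=[4.6763] v=[-0.3703]
Step 49: x=[4.6597] v=[-0.3326]
Step 50: x=[4.6450] v=[-0.2938]
Step 51: x=[4.6323] v=[-0.2542]
Step 52: x=[4.6216] v=[-0.2138]
Step 53: x=[4.6130] v=[-0.1727]
Step 54: x=[4.6064] v=[-0.1311]
Step 55: x=[4.6019] v=[-0.0891]
Step 56: x=[4.5996] v=[-0.0468]
Step 57: x=[4.5994] v=[-0.0044]
Step 58: x=[4.6013] v=[0.0380]
First v>=0 after going negative at step 58, time=2.9000

Answer: 2.9000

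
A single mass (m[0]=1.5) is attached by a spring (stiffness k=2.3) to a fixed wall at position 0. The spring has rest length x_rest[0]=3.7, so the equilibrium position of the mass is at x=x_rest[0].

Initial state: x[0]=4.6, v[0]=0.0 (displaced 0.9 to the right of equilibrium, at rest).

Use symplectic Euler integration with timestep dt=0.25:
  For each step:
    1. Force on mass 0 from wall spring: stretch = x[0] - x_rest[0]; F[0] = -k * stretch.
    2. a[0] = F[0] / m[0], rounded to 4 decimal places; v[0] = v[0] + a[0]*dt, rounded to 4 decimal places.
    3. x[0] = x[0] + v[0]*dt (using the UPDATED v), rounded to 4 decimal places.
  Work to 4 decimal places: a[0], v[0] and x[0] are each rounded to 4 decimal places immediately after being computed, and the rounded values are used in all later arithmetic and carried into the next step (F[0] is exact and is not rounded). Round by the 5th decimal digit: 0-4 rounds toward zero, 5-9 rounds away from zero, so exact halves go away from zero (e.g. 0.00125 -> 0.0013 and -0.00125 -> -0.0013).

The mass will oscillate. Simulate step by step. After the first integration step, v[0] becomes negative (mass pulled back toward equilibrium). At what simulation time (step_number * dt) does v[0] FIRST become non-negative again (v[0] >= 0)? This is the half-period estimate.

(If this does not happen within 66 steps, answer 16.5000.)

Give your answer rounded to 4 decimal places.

Answer: 2.7500

Derivation:
Step 0: x=[4.6000] v=[0.0000]
Step 1: x=[4.5138] v=[-0.3450]
Step 2: x=[4.3496] v=[-0.6570]
Step 3: x=[4.1231] v=[-0.9060]
Step 4: x=[3.8561] v=[-1.0682]
Step 5: x=[3.5741] v=[-1.1281]
Step 6: x=[3.3041] v=[-1.0799]
Step 7: x=[3.0721] v=[-0.9282]
Step 8: x=[2.9002] v=[-0.6875]
Step 9: x=[2.8050] v=[-0.3809]
Step 10: x=[2.7956] v=[-0.0378]
Step 11: x=[2.8728] v=[0.3089]
First v>=0 after going negative at step 11, time=2.7500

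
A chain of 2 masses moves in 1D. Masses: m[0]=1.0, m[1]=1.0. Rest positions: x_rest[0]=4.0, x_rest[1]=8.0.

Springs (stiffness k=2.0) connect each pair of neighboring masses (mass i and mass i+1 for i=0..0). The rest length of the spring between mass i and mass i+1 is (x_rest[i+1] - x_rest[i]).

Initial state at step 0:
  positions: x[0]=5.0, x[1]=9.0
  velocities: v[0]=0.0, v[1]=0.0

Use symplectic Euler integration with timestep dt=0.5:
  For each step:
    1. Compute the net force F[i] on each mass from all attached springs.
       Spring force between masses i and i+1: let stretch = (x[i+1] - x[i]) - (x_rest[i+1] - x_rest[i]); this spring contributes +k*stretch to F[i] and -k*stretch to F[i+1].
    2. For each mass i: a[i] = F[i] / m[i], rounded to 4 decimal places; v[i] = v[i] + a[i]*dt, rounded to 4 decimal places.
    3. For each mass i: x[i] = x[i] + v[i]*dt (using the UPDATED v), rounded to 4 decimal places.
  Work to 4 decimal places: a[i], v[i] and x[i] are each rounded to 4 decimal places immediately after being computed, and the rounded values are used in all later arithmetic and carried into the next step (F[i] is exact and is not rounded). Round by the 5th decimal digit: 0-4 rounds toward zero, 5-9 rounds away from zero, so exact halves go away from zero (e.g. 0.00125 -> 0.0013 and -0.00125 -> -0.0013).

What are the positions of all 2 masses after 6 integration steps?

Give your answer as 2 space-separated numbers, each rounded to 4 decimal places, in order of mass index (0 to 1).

Step 0: x=[5.0000 9.0000] v=[0.0000 0.0000]
Step 1: x=[5.0000 9.0000] v=[0.0000 0.0000]
Step 2: x=[5.0000 9.0000] v=[0.0000 0.0000]
Step 3: x=[5.0000 9.0000] v=[0.0000 0.0000]
Step 4: x=[5.0000 9.0000] v=[0.0000 0.0000]
Step 5: x=[5.0000 9.0000] v=[0.0000 0.0000]
Step 6: x=[5.0000 9.0000] v=[0.0000 0.0000]

Answer: 5.0000 9.0000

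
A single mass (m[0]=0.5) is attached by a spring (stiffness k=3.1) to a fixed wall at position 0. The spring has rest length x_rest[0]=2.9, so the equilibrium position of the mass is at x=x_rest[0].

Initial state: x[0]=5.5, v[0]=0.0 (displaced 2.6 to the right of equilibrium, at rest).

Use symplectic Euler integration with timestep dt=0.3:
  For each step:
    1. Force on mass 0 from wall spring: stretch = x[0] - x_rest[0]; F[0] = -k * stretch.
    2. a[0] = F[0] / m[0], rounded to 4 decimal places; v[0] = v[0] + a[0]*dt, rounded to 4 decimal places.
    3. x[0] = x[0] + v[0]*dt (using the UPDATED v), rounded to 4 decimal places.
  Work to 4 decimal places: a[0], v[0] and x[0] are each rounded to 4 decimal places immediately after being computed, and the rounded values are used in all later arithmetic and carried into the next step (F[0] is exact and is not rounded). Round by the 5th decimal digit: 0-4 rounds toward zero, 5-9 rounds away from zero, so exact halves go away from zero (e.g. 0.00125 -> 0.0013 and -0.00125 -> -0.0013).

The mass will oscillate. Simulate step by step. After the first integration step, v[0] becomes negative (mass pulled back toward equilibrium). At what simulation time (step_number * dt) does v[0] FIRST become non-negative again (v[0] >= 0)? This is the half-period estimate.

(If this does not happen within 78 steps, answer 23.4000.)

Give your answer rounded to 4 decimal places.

Answer: 1.5000

Derivation:
Step 0: x=[5.5000] v=[0.0000]
Step 1: x=[4.0492] v=[-4.8360]
Step 2: x=[1.9572] v=[-6.9735]
Step 3: x=[0.3912] v=[-5.2199]
Step 4: x=[0.2252] v=[-0.5535]
Step 5: x=[1.5517] v=[4.4216]
First v>=0 after going negative at step 5, time=1.5000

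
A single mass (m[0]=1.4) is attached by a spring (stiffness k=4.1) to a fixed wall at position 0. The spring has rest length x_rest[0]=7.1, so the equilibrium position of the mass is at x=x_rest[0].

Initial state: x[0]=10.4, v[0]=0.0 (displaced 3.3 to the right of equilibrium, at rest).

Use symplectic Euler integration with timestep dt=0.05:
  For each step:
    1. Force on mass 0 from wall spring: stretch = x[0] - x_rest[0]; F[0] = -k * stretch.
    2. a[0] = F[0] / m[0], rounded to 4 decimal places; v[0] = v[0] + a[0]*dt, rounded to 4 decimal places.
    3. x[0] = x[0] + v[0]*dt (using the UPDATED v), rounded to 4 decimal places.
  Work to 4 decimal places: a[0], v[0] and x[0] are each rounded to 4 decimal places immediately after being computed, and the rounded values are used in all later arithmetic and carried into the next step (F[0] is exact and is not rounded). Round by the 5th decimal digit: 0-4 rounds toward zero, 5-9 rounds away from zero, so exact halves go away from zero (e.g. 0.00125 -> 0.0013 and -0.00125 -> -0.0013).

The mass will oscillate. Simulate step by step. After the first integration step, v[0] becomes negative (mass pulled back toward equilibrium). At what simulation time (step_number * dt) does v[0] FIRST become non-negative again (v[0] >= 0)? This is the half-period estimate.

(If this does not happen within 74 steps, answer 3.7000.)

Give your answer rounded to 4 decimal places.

Answer: 1.8500

Derivation:
Step 0: x=[10.4000] v=[0.0000]
Step 1: x=[10.3758] v=[-0.4832]
Step 2: x=[10.3277] v=[-0.9629]
Step 3: x=[10.2559] v=[-1.4355]
Step 4: x=[10.1610] v=[-1.8976]
Step 5: x=[10.0437] v=[-2.3458]
Step 6: x=[9.9049] v=[-2.7768]
Step 7: x=[9.7455] v=[-3.1875]
Step 8: x=[9.5668] v=[-3.5749]
Step 9: x=[9.3700] v=[-3.9361]
Step 10: x=[9.1566] v=[-4.2685]
Step 11: x=[8.9281] v=[-4.5696]
Step 12: x=[8.6862] v=[-4.8373]
Step 13: x=[8.4327] v=[-5.0696]
Step 14: x=[8.1695] v=[-5.2647]
Step 15: x=[7.8984] v=[-5.4213]
Step 16: x=[7.6215] v=[-5.5382]
Step 17: x=[7.3408] v=[-5.6146]
Step 18: x=[7.0583] v=[-5.6499]
Step 19: x=[6.7761] v=[-5.6438]
Step 20: x=[6.4963] v=[-5.5964]
Step 21: x=[6.2209] v=[-5.5080]
Step 22: x=[5.9519] v=[-5.3793]
Step 23: x=[5.6913] v=[-5.2112]
Step 24: x=[5.4411] v=[-5.0049]
Step 25: x=[5.2030] v=[-4.7620]
Step 26: x=[4.9788] v=[-4.4842]
Step 27: x=[4.7701] v=[-4.1736]
Step 28: x=[4.5785] v=[-3.8324]
Step 29: x=[4.4053] v=[-3.4632]
Step 30: x=[4.2519] v=[-3.0686]
Step 31: x=[4.1193] v=[-2.6516]
Step 32: x=[4.0085] v=[-2.2151]
Step 33: x=[3.9204] v=[-1.7624]
Step 34: x=[3.8556] v=[-1.2968]
Step 35: x=[3.8145] v=[-0.8217]
Step 36: x=[3.7975] v=[-0.3406]
Step 37: x=[3.8047] v=[0.1430]
First v>=0 after going negative at step 37, time=1.8500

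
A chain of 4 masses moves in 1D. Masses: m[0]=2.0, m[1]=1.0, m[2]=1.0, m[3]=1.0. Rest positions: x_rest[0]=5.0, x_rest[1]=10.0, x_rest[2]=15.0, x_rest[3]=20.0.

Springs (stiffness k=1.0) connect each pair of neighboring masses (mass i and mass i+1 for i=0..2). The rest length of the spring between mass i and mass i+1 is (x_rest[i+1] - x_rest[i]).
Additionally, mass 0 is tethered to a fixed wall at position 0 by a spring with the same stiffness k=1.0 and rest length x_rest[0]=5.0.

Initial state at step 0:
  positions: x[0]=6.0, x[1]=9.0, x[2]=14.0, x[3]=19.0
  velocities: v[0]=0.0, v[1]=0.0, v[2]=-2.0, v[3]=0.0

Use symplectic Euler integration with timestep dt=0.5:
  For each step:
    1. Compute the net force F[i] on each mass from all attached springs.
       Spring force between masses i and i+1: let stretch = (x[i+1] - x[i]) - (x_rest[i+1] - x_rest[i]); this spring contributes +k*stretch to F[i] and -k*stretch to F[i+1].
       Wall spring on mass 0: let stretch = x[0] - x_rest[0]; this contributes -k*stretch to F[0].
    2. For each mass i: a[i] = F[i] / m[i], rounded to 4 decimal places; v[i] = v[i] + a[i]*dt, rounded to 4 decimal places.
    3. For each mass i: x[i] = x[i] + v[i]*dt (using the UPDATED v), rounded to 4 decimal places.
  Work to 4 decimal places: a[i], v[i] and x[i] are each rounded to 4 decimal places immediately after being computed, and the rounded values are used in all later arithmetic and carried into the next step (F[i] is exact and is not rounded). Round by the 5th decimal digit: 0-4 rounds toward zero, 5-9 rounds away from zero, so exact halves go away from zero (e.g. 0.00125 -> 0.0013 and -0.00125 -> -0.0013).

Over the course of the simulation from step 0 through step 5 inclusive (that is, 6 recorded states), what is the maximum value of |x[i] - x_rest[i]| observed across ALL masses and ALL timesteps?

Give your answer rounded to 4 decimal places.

Answer: 2.5604

Derivation:
Step 0: x=[6.0000 9.0000 14.0000 19.0000] v=[0.0000 0.0000 -2.0000 0.0000]
Step 1: x=[5.6250 9.5000 13.0000 19.0000] v=[-0.7500 1.0000 -2.0000 0.0000]
Step 2: x=[5.0313 9.9063 12.6250 18.7500] v=[-1.1875 0.8125 -0.7500 -0.5000]
Step 3: x=[4.4180 9.7735 13.1016 18.2188] v=[-1.2266 -0.2657 0.9532 -1.0625]
Step 4: x=[3.9219 9.1338 14.0255 17.6583] v=[-0.9922 -1.2794 1.8478 -1.1211]
Step 5: x=[3.5871 8.4141 14.6347 17.4396] v=[-0.6697 -1.4395 1.2184 -0.4375]
Max displacement = 2.5604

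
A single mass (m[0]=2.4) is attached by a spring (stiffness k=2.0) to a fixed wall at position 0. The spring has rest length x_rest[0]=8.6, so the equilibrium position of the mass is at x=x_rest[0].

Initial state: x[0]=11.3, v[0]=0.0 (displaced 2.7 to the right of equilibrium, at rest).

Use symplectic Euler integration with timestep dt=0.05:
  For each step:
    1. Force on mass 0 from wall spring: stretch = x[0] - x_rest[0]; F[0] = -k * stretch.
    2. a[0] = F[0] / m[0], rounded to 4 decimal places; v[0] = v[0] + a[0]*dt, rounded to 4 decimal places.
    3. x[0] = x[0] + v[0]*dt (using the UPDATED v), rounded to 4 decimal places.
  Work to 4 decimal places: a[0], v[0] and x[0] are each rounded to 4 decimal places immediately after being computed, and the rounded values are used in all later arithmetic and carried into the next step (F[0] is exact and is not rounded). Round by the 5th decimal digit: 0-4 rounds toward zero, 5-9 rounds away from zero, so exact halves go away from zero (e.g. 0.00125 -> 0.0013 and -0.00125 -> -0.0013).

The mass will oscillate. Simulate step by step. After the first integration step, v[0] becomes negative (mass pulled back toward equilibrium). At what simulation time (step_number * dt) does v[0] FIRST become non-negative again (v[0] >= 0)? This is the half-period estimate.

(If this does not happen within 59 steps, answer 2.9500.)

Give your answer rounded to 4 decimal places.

Answer: 2.9500

Derivation:
Step 0: x=[11.3000] v=[0.0000]
Step 1: x=[11.2944] v=[-0.1125]
Step 2: x=[11.2832] v=[-0.2248]
Step 3: x=[11.2664] v=[-0.3366]
Step 4: x=[11.2440] v=[-0.4477]
Step 5: x=[11.2161] v=[-0.5579]
Step 6: x=[11.1828] v=[-0.6669]
Step 7: x=[11.1441] v=[-0.7745]
Step 8: x=[11.1001] v=[-0.8805]
Step 9: x=[11.0509] v=[-0.9847]
Step 10: x=[10.9966] v=[-1.0868]
Step 11: x=[10.9373] v=[-1.1867]
Step 12: x=[10.8731] v=[-1.2841]
Step 13: x=[10.8042] v=[-1.3788]
Step 14: x=[10.7307] v=[-1.4706]
Step 15: x=[10.6527] v=[-1.5594]
Step 16: x=[10.5705] v=[-1.6449]
Step 17: x=[10.4842] v=[-1.7270]
Step 18: x=[10.3939] v=[-1.8055]
Step 19: x=[10.2999] v=[-1.8802]
Step 20: x=[10.2024] v=[-1.9510]
Step 21: x=[10.1015] v=[-2.0178]
Step 22: x=[9.9975] v=[-2.0804]
Step 23: x=[9.8906] v=[-2.1386]
Step 24: x=[9.7810] v=[-2.1924]
Step 25: x=[9.6689] v=[-2.2416]
Step 26: x=[9.5546] v=[-2.2861]
Step 27: x=[9.4383] v=[-2.3259]
Step 28: x=[9.3203] v=[-2.3608]
Step 29: x=[9.2008] v=[-2.3908]
Step 30: x=[9.0800] v=[-2.4158]
Step 31: x=[8.9582] v=[-2.4358]
Step 32: x=[8.8357] v=[-2.4507]
Step 33: x=[8.7127] v=[-2.4605]
Step 34: x=[8.5894] v=[-2.4652]
Step 35: x=[8.4662] v=[-2.4648]
Step 36: x=[8.3432] v=[-2.4592]
Step 37: x=[8.2208] v=[-2.4485]
Step 38: x=[8.0992] v=[-2.4327]
Step 39: x=[7.9786] v=[-2.4118]
Step 40: x=[7.8593] v=[-2.3859]
Step 41: x=[7.7416] v=[-2.3550]
Step 42: x=[7.6256] v=[-2.3192]
Step 43: x=[7.5117] v=[-2.2786]
Step 44: x=[7.4000] v=[-2.2333]
Step 45: x=[7.2908] v=[-2.1833]
Step 46: x=[7.1844] v=[-2.1288]
Step 47: x=[7.0809] v=[-2.0698]
Step 48: x=[6.9806] v=[-2.0065]
Step 49: x=[6.8837] v=[-1.9390]
Step 50: x=[6.7903] v=[-1.8675]
Step 51: x=[6.7007] v=[-1.7921]
Step 52: x=[6.6151] v=[-1.7130]
Step 53: x=[6.5336] v=[-1.6303]
Step 54: x=[6.4564] v=[-1.5442]
Step 55: x=[6.3837] v=[-1.4549]
Step 56: x=[6.3156] v=[-1.3626]
Step 57: x=[6.2522] v=[-1.2674]
Step 58: x=[6.1937] v=[-1.1696]
Step 59: x=[6.1402] v=[-1.0693]
v[0] did not become non-negative within 59 steps; using fallback time=2.9500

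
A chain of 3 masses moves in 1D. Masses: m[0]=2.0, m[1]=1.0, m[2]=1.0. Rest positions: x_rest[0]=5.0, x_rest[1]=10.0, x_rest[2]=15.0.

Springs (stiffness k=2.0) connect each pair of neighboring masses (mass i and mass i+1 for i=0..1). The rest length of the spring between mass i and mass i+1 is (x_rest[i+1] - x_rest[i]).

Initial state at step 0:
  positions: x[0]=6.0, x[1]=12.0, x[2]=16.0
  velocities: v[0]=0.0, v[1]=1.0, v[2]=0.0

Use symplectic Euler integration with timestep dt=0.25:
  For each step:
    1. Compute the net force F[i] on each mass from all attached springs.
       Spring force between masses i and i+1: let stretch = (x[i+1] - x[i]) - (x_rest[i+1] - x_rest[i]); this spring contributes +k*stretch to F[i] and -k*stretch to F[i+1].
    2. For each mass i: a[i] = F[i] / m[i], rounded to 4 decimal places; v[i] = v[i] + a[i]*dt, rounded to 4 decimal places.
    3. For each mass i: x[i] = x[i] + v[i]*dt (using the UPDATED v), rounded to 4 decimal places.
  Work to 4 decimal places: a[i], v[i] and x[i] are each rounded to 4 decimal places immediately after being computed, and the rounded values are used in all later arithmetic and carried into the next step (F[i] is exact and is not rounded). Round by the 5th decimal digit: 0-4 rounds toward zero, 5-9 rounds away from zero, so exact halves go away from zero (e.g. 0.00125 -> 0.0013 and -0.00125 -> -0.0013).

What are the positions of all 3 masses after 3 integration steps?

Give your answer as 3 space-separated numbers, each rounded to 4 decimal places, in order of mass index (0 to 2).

Answer: 6.3416 11.4214 16.6455

Derivation:
Step 0: x=[6.0000 12.0000 16.0000] v=[0.0000 1.0000 0.0000]
Step 1: x=[6.0625 12.0000 16.1250] v=[0.2500 0.0000 0.5000]
Step 2: x=[6.1836 11.7734 16.3594] v=[0.4844 -0.9063 0.9375]
Step 3: x=[6.3416 11.4214 16.6455] v=[0.6319 -1.4082 1.1445]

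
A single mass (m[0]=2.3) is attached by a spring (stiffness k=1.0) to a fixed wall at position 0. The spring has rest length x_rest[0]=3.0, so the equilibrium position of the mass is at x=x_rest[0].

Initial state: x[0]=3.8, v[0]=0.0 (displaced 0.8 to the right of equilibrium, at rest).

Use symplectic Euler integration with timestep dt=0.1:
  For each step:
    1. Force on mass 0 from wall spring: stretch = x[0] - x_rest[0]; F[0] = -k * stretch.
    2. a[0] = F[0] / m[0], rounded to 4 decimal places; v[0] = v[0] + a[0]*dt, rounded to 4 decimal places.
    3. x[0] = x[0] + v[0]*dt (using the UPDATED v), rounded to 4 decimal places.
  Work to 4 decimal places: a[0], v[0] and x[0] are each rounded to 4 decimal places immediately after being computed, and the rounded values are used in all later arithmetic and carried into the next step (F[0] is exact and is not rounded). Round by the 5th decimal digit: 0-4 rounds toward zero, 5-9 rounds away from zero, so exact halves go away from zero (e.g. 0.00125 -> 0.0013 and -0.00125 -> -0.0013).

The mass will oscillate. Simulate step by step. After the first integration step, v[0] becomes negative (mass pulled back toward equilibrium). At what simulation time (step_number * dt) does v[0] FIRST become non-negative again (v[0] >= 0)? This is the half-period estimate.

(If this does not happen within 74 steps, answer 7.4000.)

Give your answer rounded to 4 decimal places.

Answer: 4.8000

Derivation:
Step 0: x=[3.8000] v=[0.0000]
Step 1: x=[3.7965] v=[-0.0348]
Step 2: x=[3.7896] v=[-0.0694]
Step 3: x=[3.7792] v=[-0.1037]
Step 4: x=[3.7654] v=[-0.1376]
Step 5: x=[3.7483] v=[-0.1709]
Step 6: x=[3.7280] v=[-0.2034]
Step 7: x=[3.7045] v=[-0.2351]
Step 8: x=[3.6779] v=[-0.2657]
Step 9: x=[3.6484] v=[-0.2952]
Step 10: x=[3.6161] v=[-0.3234]
Step 11: x=[3.5811] v=[-0.3502]
Step 12: x=[3.5436] v=[-0.3755]
Step 13: x=[3.5037] v=[-0.3991]
Step 14: x=[3.4616] v=[-0.4210]
Step 15: x=[3.4175] v=[-0.4411]
Step 16: x=[3.3716] v=[-0.4593]
Step 17: x=[3.3241] v=[-0.4755]
Step 18: x=[3.2751] v=[-0.4896]
Step 19: x=[3.2249] v=[-0.5016]
Step 20: x=[3.1738] v=[-0.5114]
Step 21: x=[3.1219] v=[-0.5190]
Step 22: x=[3.0695] v=[-0.5243]
Step 23: x=[3.0168] v=[-0.5273]
Step 24: x=[2.9640] v=[-0.5280]
Step 25: x=[2.9114] v=[-0.5264]
Step 26: x=[2.8591] v=[-0.5226]
Step 27: x=[2.8075] v=[-0.5165]
Step 28: x=[2.7567] v=[-0.5081]
Step 29: x=[2.7070] v=[-0.4975]
Step 30: x=[2.6585] v=[-0.4848]
Step 31: x=[2.6115] v=[-0.4700]
Step 32: x=[2.5662] v=[-0.4531]
Step 33: x=[2.5228] v=[-0.4342]
Step 34: x=[2.4815] v=[-0.4135]
Step 35: x=[2.4424] v=[-0.3910]
Step 36: x=[2.4057] v=[-0.3668]
Step 37: x=[2.3716] v=[-0.3410]
Step 38: x=[2.3402] v=[-0.3137]
Step 39: x=[2.3117] v=[-0.2850]
Step 40: x=[2.2862] v=[-0.2551]
Step 41: x=[2.2638] v=[-0.2241]
Step 42: x=[2.2446] v=[-0.1921]
Step 43: x=[2.2287] v=[-0.1593]
Step 44: x=[2.2161] v=[-0.1258]
Step 45: x=[2.2069] v=[-0.0917]
Step 46: x=[2.2012] v=[-0.0572]
Step 47: x=[2.1990] v=[-0.0225]
Step 48: x=[2.2002] v=[0.0123]
First v>=0 after going negative at step 48, time=4.8000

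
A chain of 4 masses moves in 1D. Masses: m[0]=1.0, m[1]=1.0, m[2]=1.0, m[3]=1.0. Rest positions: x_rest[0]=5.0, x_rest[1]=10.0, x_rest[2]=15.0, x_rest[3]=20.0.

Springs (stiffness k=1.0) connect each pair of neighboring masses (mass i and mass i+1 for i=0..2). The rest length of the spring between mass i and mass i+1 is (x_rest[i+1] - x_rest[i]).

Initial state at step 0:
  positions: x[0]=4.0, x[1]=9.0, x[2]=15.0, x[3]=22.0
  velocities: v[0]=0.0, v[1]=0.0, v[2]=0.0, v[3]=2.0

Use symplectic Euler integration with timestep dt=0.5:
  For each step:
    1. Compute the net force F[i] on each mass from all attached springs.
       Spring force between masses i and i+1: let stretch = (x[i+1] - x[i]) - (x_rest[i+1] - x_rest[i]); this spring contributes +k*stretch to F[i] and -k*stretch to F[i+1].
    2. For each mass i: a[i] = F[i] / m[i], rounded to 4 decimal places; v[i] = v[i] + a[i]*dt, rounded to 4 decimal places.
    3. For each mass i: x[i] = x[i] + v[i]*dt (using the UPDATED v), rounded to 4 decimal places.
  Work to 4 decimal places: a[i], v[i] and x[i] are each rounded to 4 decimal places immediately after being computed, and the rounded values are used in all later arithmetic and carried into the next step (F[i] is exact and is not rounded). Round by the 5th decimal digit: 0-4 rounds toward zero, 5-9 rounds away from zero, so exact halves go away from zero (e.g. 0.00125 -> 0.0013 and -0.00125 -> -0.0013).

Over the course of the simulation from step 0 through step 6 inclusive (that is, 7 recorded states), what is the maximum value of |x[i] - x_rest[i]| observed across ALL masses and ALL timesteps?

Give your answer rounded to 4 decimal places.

Answer: 2.5000

Derivation:
Step 0: x=[4.0000 9.0000 15.0000 22.0000] v=[0.0000 0.0000 0.0000 2.0000]
Step 1: x=[4.0000 9.2500 15.2500 22.5000] v=[0.0000 0.5000 0.5000 1.0000]
Step 2: x=[4.0625 9.6875 15.8125 22.4375] v=[0.1250 0.8750 1.1250 -0.1250]
Step 3: x=[4.2813 10.2500 16.5000 21.9688] v=[0.4375 1.1250 1.3750 -0.9375]
Step 4: x=[4.7423 10.8829 16.9922 21.3829] v=[0.9219 1.2657 0.9844 -1.1719]
Step 5: x=[5.4884 11.5080 17.0548 20.9493] v=[1.4922 1.2501 0.1251 -0.8673]
Step 6: x=[6.4894 12.0149 16.7043 20.7920] v=[2.0020 1.0137 -0.7011 -0.3146]
Max displacement = 2.5000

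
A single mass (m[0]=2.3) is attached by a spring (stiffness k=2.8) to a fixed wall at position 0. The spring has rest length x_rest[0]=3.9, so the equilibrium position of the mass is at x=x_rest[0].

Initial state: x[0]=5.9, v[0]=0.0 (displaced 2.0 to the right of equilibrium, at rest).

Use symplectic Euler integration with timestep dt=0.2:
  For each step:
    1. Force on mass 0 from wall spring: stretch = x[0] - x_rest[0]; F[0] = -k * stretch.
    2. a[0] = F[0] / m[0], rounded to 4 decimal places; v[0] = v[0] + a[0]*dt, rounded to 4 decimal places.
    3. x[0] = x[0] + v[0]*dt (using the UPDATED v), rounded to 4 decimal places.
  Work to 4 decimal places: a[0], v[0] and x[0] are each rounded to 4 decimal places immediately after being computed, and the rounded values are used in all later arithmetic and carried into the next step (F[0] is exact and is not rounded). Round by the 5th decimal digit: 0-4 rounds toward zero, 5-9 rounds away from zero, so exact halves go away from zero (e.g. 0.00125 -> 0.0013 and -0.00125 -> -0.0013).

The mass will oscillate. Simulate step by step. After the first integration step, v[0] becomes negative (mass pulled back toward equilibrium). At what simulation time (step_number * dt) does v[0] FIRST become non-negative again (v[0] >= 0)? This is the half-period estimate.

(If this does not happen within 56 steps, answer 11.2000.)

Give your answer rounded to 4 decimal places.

Answer: 3.0000

Derivation:
Step 0: x=[5.9000] v=[0.0000]
Step 1: x=[5.8026] v=[-0.4870]
Step 2: x=[5.6126] v=[-0.9502]
Step 3: x=[5.3392] v=[-1.3672]
Step 4: x=[4.9957] v=[-1.7176]
Step 5: x=[4.5988] v=[-1.9844]
Step 6: x=[4.1679] v=[-2.1545]
Step 7: x=[3.7240] v=[-2.2197]
Step 8: x=[3.2886] v=[-2.1768]
Step 9: x=[2.8830] v=[-2.0279]
Step 10: x=[2.5269] v=[-1.7803]
Step 11: x=[2.2377] v=[-1.4460]
Step 12: x=[2.0294] v=[-1.0413]
Step 13: x=[1.9122] v=[-0.5858]
Step 14: x=[1.8918] v=[-0.1018]
Step 15: x=[1.9692] v=[0.3872]
First v>=0 after going negative at step 15, time=3.0000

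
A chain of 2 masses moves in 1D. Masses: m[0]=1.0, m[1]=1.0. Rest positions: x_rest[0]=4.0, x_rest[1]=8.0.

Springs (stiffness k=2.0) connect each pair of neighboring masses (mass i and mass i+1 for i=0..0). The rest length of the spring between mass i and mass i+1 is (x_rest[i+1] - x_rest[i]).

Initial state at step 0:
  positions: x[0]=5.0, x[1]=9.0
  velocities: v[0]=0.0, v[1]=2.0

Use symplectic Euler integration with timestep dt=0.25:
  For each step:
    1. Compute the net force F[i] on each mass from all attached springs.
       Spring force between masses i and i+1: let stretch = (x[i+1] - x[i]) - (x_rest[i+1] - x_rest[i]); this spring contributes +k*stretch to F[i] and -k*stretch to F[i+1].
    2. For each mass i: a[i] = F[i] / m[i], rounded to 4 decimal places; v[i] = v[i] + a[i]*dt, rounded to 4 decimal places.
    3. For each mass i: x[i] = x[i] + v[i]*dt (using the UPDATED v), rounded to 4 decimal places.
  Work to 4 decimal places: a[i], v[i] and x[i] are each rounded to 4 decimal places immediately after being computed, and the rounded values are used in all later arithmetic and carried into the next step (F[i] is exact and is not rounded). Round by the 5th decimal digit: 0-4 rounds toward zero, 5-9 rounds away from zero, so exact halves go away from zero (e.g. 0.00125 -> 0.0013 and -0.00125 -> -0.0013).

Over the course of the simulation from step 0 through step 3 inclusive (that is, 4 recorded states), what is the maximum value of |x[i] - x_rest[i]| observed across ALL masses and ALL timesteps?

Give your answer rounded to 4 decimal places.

Answer: 2.2656

Derivation:
Step 0: x=[5.0000 9.0000] v=[0.0000 2.0000]
Step 1: x=[5.0000 9.5000] v=[0.0000 2.0000]
Step 2: x=[5.0625 9.9375] v=[0.2500 1.7500]
Step 3: x=[5.2344 10.2656] v=[0.6875 1.3125]
Max displacement = 2.2656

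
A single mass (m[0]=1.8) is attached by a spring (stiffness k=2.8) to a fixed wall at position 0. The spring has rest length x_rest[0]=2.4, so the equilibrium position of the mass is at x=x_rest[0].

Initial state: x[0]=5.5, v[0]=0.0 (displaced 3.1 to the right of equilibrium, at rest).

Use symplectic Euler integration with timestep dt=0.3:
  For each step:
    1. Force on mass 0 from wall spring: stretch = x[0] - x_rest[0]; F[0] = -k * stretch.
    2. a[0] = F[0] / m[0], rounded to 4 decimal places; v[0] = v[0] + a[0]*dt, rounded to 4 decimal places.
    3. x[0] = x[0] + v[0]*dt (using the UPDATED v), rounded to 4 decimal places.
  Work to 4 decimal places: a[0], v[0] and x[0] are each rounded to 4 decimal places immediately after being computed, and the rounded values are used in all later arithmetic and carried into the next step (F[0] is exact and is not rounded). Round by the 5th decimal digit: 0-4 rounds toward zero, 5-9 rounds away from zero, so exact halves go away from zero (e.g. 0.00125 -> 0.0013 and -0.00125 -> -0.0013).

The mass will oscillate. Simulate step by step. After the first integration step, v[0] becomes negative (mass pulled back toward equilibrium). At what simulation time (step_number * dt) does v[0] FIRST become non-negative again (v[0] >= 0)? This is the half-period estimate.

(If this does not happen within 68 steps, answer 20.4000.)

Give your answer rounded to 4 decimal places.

Step 0: x=[5.5000] v=[0.0000]
Step 1: x=[5.0660] v=[-1.4467]
Step 2: x=[4.2588] v=[-2.6908]
Step 3: x=[3.1913] v=[-3.5583]
Step 4: x=[2.0130] v=[-3.9276]
Step 5: x=[0.8889] v=[-3.7470]
Step 6: x=[-0.0236] v=[-3.0418]
Step 7: x=[-0.5968] v=[-1.9108]
Step 8: x=[-0.7505] v=[-0.5123]
Step 9: x=[-0.4631] v=[0.9579]
First v>=0 after going negative at step 9, time=2.7000

Answer: 2.7000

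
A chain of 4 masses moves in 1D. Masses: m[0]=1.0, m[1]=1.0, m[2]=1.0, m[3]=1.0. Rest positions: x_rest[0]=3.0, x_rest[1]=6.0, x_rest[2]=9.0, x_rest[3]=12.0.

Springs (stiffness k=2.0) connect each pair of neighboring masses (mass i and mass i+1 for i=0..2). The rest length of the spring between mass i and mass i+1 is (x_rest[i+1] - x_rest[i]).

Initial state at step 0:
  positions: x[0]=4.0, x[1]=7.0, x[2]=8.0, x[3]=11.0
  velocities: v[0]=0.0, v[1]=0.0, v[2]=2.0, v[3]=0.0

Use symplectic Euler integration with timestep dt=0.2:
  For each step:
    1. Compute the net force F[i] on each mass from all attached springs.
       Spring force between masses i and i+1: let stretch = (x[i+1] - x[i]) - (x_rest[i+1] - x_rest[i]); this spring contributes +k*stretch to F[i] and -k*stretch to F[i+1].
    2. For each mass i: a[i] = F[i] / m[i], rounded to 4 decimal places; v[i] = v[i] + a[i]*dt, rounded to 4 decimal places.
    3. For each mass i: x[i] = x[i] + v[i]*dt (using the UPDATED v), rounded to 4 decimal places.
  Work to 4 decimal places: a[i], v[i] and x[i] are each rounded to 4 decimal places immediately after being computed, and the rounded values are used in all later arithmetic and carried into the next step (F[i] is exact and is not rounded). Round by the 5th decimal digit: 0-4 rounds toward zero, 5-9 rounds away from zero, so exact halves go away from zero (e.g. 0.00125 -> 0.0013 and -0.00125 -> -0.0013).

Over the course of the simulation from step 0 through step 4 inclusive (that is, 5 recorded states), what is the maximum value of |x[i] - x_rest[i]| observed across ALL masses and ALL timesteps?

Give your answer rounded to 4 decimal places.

Answer: 1.1412

Derivation:
Step 0: x=[4.0000 7.0000 8.0000 11.0000] v=[0.0000 0.0000 2.0000 0.0000]
Step 1: x=[4.0000 6.8400 8.5600 11.0000] v=[0.0000 -0.8000 2.8000 0.0000]
Step 2: x=[3.9872 6.5904 9.1776 11.0448] v=[-0.0640 -1.2480 3.0880 0.2240]
Step 3: x=[3.9427 6.3395 9.7376 11.1802] v=[-0.2227 -1.2544 2.8000 0.6771]
Step 4: x=[3.8499 6.1687 10.1412 11.4402] v=[-0.4640 -0.8539 2.0178 1.3001]
Max displacement = 1.1412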